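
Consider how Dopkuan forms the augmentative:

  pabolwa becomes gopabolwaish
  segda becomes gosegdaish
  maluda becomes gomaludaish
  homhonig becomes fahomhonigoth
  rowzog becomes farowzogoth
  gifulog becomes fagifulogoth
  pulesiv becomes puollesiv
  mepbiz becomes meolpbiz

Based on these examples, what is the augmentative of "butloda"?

"butloda" ends in -a. The stems ending in -a (pabolwa → gopabolwaish, segda → gosegdaish, maluda → gomaludaish) add go- … -ish around the stem.
So butloda → gobutlodaish.

gobutlodaish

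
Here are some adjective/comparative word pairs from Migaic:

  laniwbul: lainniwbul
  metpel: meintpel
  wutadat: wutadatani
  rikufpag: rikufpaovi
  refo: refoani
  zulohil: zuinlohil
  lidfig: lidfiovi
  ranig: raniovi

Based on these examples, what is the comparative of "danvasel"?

dainnvasel

ranig and zulohil both have last vowel 'i' yet inflect differently (raniovi, zuinlohil), so the last vowel is not what conditions the rule; the final letter is.
"danvasel" ends in -l. The stems ending in -l (zulohil → zuinlohil, metpel → meintpel, laniwbul → lainniwbul) insert -in- after the first vowel.
So danvasel → dainnvasel.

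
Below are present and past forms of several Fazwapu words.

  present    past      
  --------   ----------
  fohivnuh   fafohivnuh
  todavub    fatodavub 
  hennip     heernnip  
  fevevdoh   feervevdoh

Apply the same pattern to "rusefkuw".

"rusefkuw" has last vowel 'u'. The stems whose last vowel is 'u' (fohivnuh → fafohivnuh, todavub → fatodavub) add the prefix fa-.
The other pattern: stems whose last vowel is 'i' or 'o' insert -er- after the first vowel.
So rusefkuw → farusefkuw.

farusefkuw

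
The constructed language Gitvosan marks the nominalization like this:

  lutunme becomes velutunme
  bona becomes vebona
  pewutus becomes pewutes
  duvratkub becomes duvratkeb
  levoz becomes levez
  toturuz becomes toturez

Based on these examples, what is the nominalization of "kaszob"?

lutunme and levoz both begin with l- yet inflect differently (velutunme, levez), so the first letter is not what conditions the rule; whether the stem ends in a vowel or a consonant is.
"kaszob" ends in a consonant. The stems ending in a consonant (pewutus → pewutes, duvratkub → duvratkeb, levoz → levez) change the last vowel to 'e'.
So kaszob → kaszeb.

kaszeb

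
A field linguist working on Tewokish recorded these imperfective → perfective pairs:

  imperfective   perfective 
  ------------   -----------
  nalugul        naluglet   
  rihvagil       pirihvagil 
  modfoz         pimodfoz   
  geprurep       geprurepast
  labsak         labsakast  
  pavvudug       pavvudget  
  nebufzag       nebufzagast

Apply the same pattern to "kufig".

pikufig

pavvudug and nebufzag both end in -g yet inflect differently (pavvudget, nebufzagast), so the final letter is not what conditions the rule; the last vowel is.
"kufig" has last vowel 'i'. The one such stem in the data (rihvagil → pirihvagil) adds the prefix pi-, so the same rule applies.
The other patterns: stems whose last vowel is 'u' delete the last vowel and add -et; stems whose last vowel is 'a' or 'e' add -ast.
So kufig → pikufig.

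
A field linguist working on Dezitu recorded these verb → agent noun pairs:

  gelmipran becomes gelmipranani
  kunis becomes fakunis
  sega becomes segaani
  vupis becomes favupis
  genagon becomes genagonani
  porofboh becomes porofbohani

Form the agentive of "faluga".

vupis and sega both have 2 vowels yet inflect differently (favupis, segaani), so the number of vowels is not what conditions the rule; the final letter is.
"faluga" ends in -a. The one such stem in the data (sega → segaani) adds -ani, so the same rule applies.
The other pattern: stems ending in -s add the prefix fa-.
So faluga → falugaani.

falugaani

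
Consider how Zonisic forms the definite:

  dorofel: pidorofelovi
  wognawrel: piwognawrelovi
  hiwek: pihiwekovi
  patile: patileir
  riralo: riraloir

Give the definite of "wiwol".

piwiwolovi

"wiwol" ends in a consonant. The stems ending in a consonant (wognawrel → piwognawrelovi, dorofel → pidorofelovi, hiwek → pihiwekovi) add pi- … -ovi around the stem.
So wiwol → piwiwolovi.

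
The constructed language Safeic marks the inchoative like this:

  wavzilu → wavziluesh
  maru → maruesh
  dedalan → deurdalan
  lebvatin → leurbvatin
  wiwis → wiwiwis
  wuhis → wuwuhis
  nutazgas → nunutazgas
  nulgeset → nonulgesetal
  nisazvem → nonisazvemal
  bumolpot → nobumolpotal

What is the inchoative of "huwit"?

lebvatin and wiwis both have last vowel 'i' yet inflect differently (leurbvatin, wiwiwis), so the last vowel is not what conditions the rule; the final letter is.
"huwit" ends in -t. The stems ending in -t (nulgeset → nonulgesetal, bumolpot → nobumolpotal) add no- … -al around the stem.
The other patterns: stems ending in -u add -esh; stems ending in -n insert -ur- after the first vowel; stems ending in -s repeat the first consonant+vowel as a prefix.
So huwit → nohuwital.

nohuwital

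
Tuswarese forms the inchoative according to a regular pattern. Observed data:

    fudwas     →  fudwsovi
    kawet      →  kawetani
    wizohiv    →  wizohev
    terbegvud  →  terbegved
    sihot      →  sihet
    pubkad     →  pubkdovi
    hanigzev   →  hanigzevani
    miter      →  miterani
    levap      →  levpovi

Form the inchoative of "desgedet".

desgedetani

hanigzev and wizohiv both end in -v yet inflect differently (hanigzevani, wizohev), so the final letter is not what conditions the rule; the last vowel is.
"desgedet" has last vowel 'e'. The stems whose last vowel is 'e' (kawet → kawetani, hanigzev → hanigzevani, miter → miterani) add -ani.
The other patterns: stems whose last vowel is 'a' delete the last vowel and add -ovi; stems whose last vowel is 'i', 'o' or 'u' change the last vowel to 'e'.
So desgedet → desgedetani.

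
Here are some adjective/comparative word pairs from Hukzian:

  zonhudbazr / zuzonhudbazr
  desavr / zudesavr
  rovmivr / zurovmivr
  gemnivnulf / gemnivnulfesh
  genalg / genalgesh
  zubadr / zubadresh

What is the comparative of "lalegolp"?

lalegolpesh

zonhudbazr and zubadr both end in -r yet inflect differently (zuzonhudbazr, zubadresh), so the final letter is not what conditions the rule; the second-to-last letter is.
"lalegolp" has second-to-last letter 'l'. The stems whose second-to-last letter is 'l' (gemnivnulf → gemnivnulfesh, genalg → genalgesh) add -esh.
The other pattern: stems whose second-to-last letter is 'v' or 'z' add the prefix zu-.
So lalegolp → lalegolpesh.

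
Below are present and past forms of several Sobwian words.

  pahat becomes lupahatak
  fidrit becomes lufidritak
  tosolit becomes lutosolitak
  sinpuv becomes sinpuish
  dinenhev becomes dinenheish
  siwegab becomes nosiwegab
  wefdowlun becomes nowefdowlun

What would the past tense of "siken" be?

"siken" ends in -n. The one such stem in the data (wefdowlun → nowefdowlun) adds the prefix no-, so the same rule applies.
The other patterns: stems ending in -t add lu- … -ak around the stem; stems ending in -v drop the final letter and add -ish.
So siken → nosiken.

nosiken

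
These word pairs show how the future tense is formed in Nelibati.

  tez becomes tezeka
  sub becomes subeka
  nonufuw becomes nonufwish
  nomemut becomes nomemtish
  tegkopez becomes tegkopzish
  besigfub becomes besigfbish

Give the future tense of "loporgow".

loporgwish

tez and tegkopez both end in -z yet inflect differently (tezeka, tegkopzish), so the final letter is not what conditions the rule; the number of vowels is.
"loporgow" has 3 vowels. The stems with 3 vowels (nonufuw → nonufwish, nomemut → nomemtish, tegkopez → tegkopzish) delete the last vowel and add -ish.
So loporgow → loporgwish.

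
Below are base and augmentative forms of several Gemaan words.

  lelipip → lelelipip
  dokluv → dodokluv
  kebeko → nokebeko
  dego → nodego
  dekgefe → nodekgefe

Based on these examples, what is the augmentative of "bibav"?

dokluv and dego both begin with d- yet inflect differently (dodokluv, nodego), so the first letter is not what conditions the rule; whether the stem ends in a vowel or a consonant is.
"bibav" ends in a consonant. The stems ending in a consonant (lelipip → lelelipip, dokluv → dodokluv) repeat the first consonant+vowel as a prefix.
So bibav → bibibav.

bibibav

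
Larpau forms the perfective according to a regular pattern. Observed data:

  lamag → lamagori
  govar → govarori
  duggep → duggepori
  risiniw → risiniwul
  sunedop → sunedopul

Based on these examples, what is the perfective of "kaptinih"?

"kaptinih" has 3 vowels. The stems with 3 vowels (risiniw → risiniwul, sunedop → sunedopul) add -ul.
The other pattern: stems with 2 vowels add -ori.
So kaptinih → kaptinihul.

kaptinihul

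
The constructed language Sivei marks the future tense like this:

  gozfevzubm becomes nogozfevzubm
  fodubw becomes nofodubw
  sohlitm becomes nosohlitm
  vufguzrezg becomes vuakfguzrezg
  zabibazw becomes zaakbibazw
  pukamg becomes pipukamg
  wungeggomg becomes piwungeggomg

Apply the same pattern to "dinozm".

diaknozm

fodubw and zabibazw both end in -w yet inflect differently (nofodubw, zaakbibazw), so the final letter is not what conditions the rule; the second-to-last letter is.
"dinozm" has second-to-last letter 'z'. The stems whose second-to-last letter is 'z' (vufguzrezg → vuakfguzrezg, zabibazw → zaakbibazw) insert -ak- after the first vowel.
The other patterns: stems whose second-to-last letter is 'b' or 't' add the prefix no-; stems whose second-to-last letter is 'm' add the prefix pi-.
So dinozm → diaknozm.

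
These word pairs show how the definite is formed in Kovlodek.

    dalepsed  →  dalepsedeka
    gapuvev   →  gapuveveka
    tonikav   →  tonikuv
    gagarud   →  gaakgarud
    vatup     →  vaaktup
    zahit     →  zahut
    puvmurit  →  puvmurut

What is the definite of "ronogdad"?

dalepsed and gagarud both end in -d yet inflect differently (dalepsedeka, gaakgarud), so the final letter is not what conditions the rule; the last vowel is.
"ronogdad" has last vowel 'a'. The one such stem in the data (tonikav → tonikuv) changes the last vowel to 'u' (as do zahit, puvmurit), so the same rule applies.
The other patterns: stems whose last vowel is 'e' add -eka; stems whose last vowel is 'u' insert -ak- after the first vowel.
So ronogdad → ronogdud.

ronogdud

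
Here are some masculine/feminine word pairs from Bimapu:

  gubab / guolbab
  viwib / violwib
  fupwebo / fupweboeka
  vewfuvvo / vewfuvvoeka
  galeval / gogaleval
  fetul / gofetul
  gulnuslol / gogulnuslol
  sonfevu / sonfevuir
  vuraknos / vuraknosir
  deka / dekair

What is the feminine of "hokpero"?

hokperoeka

gubab and galeval both have last vowel 'a' yet inflect differently (guolbab, gogaleval), so the last vowel is not what conditions the rule; the final letter is.
"hokpero" ends in -o. The stems ending in -o (fupwebo → fupweboeka, vewfuvvo → vewfuvvoeka) add -eka.
So hokpero → hokperoeka.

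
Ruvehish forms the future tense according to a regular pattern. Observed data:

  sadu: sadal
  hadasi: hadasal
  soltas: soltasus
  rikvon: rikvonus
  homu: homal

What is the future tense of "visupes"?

sadu and soltas both begin with s- yet inflect differently (sadal, soltasus), so the first letter is not what conditions the rule; whether the stem ends in a vowel or a consonant is.
"visupes" ends in a consonant. The stems ending in a consonant (soltas → soltasus, rikvon → rikvonus) add -us.
The other pattern: stems ending in a vowel drop the final letter and add -al.
So visupes → visupesus.

visupesus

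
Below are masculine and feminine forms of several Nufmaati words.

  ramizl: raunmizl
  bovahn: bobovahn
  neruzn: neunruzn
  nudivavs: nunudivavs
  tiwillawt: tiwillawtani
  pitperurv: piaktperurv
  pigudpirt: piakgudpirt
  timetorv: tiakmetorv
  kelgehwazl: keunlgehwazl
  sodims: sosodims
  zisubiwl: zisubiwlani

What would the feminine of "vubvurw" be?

zisubiwl and kelgehwazl both end in -l yet inflect differently (zisubiwlani, keunlgehwazl), so the final letter is not what conditions the rule; the second-to-last letter is.
"vubvurw" has second-to-last letter 'r'. The stems whose second-to-last letter is 'r' (pitperurv → piaktperurv, timetorv → tiakmetorv, pigudpirt → piakgudpirt) insert -ak- after the first vowel.
So vubvurw → vuakbvurw.

vuakbvurw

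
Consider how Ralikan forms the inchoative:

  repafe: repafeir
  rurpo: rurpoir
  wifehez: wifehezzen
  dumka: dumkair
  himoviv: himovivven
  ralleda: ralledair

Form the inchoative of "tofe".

repafe and wifehez both have last vowel 'e' yet inflect differently (repafeir, wifehezzen), so the last vowel is not what conditions the rule; whether the stem ends in a vowel or a consonant is.
"tofe" ends in a vowel. The stems ending in a vowel (rurpo → rurpoir, ralleda → ralledair, dumka → dumkair) add -ir.
So tofe → tofeir.

tofeir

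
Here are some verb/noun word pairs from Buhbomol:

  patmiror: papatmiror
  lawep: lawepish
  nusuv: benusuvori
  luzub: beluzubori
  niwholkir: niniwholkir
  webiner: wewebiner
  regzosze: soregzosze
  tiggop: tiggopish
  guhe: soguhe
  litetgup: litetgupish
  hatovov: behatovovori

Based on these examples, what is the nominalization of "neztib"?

beneztibori

patmiror and hatovov both have last vowel 'o' yet inflect differently (papatmiror, behatovovori), so the last vowel is not what conditions the rule; the final letter is.
"neztib" ends in -b. The one such stem in the data (luzub → beluzubori) adds be- … -ori around the stem, so the same rule applies.
The other patterns: stems ending in -r repeat the first consonant+vowel as a prefix; stems ending in -p add -ish; stems ending in -e add the prefix so-.
So neztib → beneztibori.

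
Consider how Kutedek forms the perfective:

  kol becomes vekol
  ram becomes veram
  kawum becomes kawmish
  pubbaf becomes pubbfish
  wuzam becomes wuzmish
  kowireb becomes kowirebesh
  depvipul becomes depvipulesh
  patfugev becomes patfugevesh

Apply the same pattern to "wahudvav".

wahudvavesh

"wahudvav" has 3 vowels. The stems with 3 vowels (kowireb → kowirebesh, depvipul → depvipulesh, patfugev → patfugevesh) add -esh.
The other patterns: stems with 1 vowel add the prefix ve-; stems with 2 vowels delete the last vowel and add -ish.
So wahudvav → wahudvavesh.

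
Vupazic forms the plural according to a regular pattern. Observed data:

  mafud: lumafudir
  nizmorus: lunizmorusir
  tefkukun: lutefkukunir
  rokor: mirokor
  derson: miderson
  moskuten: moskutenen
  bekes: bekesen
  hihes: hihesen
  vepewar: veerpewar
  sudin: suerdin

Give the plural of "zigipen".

zigipenen

tefkukun and derson both end in -n yet inflect differently (lutefkukunir, miderson), so the final letter is not what conditions the rule; the last vowel is.
"zigipen" has last vowel 'e'. The stems whose last vowel is 'e' (moskuten → moskutenen, bekes → bekesen, hihes → hihesen) add -en.
The other patterns: stems whose last vowel is 'u' add lu- … -ir around the stem; stems whose last vowel is 'o' add the prefix mi-; stems whose last vowel is 'a' or 'i' insert -er- after the first vowel.
So zigipen → zigipenen.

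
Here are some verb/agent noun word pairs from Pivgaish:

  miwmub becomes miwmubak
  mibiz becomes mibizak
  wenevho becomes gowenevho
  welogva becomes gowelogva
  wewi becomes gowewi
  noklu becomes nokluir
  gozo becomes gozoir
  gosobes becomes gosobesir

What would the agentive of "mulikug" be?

wenevho and gozo both end in -o yet inflect differently (gowenevho, gozoir), so the final letter is not what conditions the rule; the first letter is.
"mulikug" begins with m-. The stems beginning with m- (miwmub → miwmubak, mibiz → mibizak) add -ak.
The other patterns: stems beginning with w- add the prefix go-; stems beginning with g- or n- add -ir.
So mulikug → mulikugak.

mulikugak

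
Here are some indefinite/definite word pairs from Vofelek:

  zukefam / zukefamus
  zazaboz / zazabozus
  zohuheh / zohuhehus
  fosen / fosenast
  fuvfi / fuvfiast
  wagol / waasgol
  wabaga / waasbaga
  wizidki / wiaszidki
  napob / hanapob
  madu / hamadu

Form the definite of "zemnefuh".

fuvfi and wizidki both end in -i yet inflect differently (fuvfiast, wiaszidki), so the final letter is not what conditions the rule; the first letter is.
"zemnefuh" begins with z-. The stems beginning with z- (zukefam → zukefamus, zazaboz → zazabozus, zohuheh → zohuhehus) add -us.
The other patterns: stems beginning with f- add -ast; stems beginning with w- insert -as- after the first vowel; stems beginning with m- or n- add the prefix ha-.
So zemnefuh → zemnefuhus.

zemnefuhus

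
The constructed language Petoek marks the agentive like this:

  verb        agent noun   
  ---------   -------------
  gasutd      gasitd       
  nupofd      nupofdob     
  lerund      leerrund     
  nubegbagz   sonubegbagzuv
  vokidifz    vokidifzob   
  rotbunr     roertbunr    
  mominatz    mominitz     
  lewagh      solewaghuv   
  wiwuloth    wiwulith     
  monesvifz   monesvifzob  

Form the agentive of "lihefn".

"lihefn" has second-to-last letter 'f'. The stems whose second-to-last letter is 'f' (nupofd → nupofdob, monesvifz → monesvifzob, vokidifz → vokidifzob) add -ob.
So lihefn → lihefnob.

lihefnob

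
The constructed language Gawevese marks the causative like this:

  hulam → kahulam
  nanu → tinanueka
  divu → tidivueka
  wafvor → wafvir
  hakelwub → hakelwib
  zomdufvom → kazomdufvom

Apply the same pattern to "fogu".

divu and hakelwub both have last vowel 'u' yet inflect differently (tidivueka, hakelwib), so the last vowel is not what conditions the rule; the final letter is.
"fogu" ends in -u. The stems ending in -u (divu → tidivueka, nanu → tinanueka) add ti- … -eka around the stem.
So fogu → tifogueka.

tifogueka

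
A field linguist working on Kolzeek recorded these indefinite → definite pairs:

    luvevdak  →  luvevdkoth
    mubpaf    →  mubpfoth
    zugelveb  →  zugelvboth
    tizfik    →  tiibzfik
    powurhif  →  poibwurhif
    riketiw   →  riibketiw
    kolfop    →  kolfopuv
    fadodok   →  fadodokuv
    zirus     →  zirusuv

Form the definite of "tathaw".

tathwoth

"tathaw" has last vowel 'a'. The stems whose last vowel is 'a' (luvevdak → luvevdkoth, mubpaf → mubpfoth) delete the last vowel and add -oth.
So tathaw → tathwoth.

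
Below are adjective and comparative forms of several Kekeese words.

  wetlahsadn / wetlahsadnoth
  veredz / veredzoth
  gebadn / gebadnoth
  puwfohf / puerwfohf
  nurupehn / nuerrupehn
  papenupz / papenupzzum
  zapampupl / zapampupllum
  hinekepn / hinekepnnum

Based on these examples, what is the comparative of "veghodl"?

veghodloth

"veghodl" has second-to-last letter 'd'. The stems whose second-to-last letter is 'd' (wetlahsadn → wetlahsadnoth, veredz → veredzoth, gebadn → gebadnoth) add -oth.
The other patterns: stems whose second-to-last letter is 'h' insert -er- after the first vowel; stems whose second-to-last letter is 'p' double the final consonant and add -um.
So veghodl → veghodloth.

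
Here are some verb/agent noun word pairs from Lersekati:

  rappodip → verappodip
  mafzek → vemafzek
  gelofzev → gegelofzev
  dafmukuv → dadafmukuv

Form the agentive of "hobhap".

gelofzev and mafzek both have last vowel 'e' yet inflect differently (gegelofzev, vemafzek), so the last vowel is not what conditions the rule; the final letter is.
"hobhap" ends in -p. The one such stem in the data (rappodip → verappodip) adds the prefix ve-, so the same rule applies.
The other pattern: stems ending in -v repeat the first consonant+vowel as a prefix.
So hobhap → vehobhap.

vehobhap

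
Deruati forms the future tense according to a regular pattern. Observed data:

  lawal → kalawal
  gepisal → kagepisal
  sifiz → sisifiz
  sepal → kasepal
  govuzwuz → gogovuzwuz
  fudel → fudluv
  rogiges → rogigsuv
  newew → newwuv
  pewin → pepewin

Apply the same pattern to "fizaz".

kafizaz

fudel and gepisal both end in -l yet inflect differently (fudluv, kagepisal), so the final letter is not what conditions the rule; the last vowel is.
"fizaz" has last vowel 'a'. The stems whose last vowel is 'a' (gepisal → kagepisal, lawal → kalawal, sepal → kasepal) add the prefix ka-.
So fizaz → kafizaz.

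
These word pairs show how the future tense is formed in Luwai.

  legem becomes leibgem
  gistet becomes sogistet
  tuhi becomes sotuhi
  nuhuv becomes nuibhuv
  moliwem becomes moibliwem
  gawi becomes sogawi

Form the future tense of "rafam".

"rafam" ends in -m. The stems ending in -m (moliwem → moibliwem, legem → leibgem) insert -ib- after the first vowel.
The other pattern: stems ending in -i or -t add the prefix so-.
So rafam → raibfam.

raibfam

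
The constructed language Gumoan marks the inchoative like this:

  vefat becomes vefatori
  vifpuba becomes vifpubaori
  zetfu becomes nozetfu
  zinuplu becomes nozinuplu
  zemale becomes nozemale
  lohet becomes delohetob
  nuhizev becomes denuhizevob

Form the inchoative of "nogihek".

vefat and lohet both end in -t yet inflect differently (vefatori, delohetob), so the final letter is not what conditions the rule; the first letter is.
"nogihek" begins with n-. The one such stem in the data (nuhizev → denuhizevob) adds de- … -ob around the stem, so the same rule applies.
So nogihek → denogihekob.

denogihekob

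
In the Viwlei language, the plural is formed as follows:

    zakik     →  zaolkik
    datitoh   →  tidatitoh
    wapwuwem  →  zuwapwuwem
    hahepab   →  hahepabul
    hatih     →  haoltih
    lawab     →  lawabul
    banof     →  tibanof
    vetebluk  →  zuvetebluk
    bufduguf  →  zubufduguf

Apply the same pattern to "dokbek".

hatih and datitoh both end in -h yet inflect differently (haoltih, tidatitoh), so the final letter is not what conditions the rule; the last vowel is.
"dokbek" has last vowel 'e'. The one such stem in the data (wapwuwem → zuwapwuwem) adds the prefix zu-, so the same rule applies.
The other patterns: stems whose last vowel is 'i' insert -ol- after the first vowel; stems whose last vowel is 'a' add -ul; stems whose last vowel is 'o' add the prefix ti-.
So dokbek → zudokbek.

zudokbek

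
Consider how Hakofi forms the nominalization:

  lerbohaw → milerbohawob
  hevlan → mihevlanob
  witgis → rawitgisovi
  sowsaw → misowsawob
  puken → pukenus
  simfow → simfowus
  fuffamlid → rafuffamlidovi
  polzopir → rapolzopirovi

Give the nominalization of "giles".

gilesus

lerbohaw and simfow both end in -w yet inflect differently (milerbohawob, simfowus), so the final letter is not what conditions the rule; the last vowel is.
"giles" has last vowel 'e'. The one such stem in the data (puken → pukenus) adds -us, so the same rule applies.
The other patterns: stems whose last vowel is 'i' add ra- … -ovi around the stem; stems whose last vowel is 'a' add mi- … -ob around the stem.
So giles → gilesus.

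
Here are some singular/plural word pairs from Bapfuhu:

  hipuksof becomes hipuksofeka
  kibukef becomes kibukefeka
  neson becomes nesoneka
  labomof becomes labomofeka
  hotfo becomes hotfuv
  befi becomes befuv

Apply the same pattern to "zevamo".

zevamuv

hipuksof and hotfo both have last vowel 'o' yet inflect differently (hipuksofeka, hotfuv), so the last vowel is not what conditions the rule; whether the stem ends in a vowel or a consonant is.
"zevamo" ends in a vowel. The stems ending in a vowel (hotfo → hotfuv, befi → befuv) drop the final letter and add -uv.
So zevamo → zevamuv.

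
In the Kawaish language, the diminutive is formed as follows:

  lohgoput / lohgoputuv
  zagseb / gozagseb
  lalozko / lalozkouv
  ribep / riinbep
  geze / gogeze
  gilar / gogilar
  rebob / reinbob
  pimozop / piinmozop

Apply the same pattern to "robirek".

roinbirek

"robirek" begins with r-. The stems beginning with r- (rebob → reinbob, ribep → riinbep) insert -in- after the first vowel.
So robirek → roinbirek.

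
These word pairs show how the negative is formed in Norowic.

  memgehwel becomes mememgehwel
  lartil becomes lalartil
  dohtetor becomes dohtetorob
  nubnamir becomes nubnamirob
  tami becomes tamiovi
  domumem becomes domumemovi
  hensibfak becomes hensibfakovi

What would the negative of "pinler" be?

lartil and nubnamir both have last vowel 'i' yet inflect differently (lalartil, nubnamirob), so the last vowel is not what conditions the rule; the final letter is.
"pinler" ends in -r. The stems ending in -r (dohtetor → dohtetorob, nubnamir → nubnamirob) add -ob.
The other patterns: stems ending in -l repeat the first consonant+vowel as a prefix; stems ending in -i, -k or -m add -ovi.
So pinler → pinlerob.

pinlerob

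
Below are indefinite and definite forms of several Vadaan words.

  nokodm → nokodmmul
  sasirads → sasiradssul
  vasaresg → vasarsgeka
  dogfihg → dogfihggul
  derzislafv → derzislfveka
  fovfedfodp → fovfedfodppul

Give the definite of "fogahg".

dogfihg and vasaresg both end in -g yet inflect differently (dogfihggul, vasarsgeka), so the final letter is not what conditions the rule; the second-to-last letter is.
"fogahg" has second-to-last letter 'h'. The one such stem in the data (dogfihg → dogfihggul) doubles the final consonant and adds -ul (as do nokodm, fovfedfodp), so the same rule applies.
The other pattern: stems whose second-to-last letter is 'f' or 's' delete the last vowel and add -eka.
So fogahg → fogahggul.

fogahggul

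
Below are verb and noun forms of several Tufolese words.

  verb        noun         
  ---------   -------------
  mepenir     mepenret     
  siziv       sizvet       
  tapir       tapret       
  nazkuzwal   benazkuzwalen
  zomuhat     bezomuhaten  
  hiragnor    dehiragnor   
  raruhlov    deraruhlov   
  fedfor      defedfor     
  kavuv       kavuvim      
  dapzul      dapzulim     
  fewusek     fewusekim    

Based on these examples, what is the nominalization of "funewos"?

mepenir and hiragnor both end in -r yet inflect differently (mepenret, dehiragnor), so the final letter is not what conditions the rule; the last vowel is.
"funewos" has last vowel 'o'. The stems whose last vowel is 'o' (hiragnor → dehiragnor, raruhlov → deraruhlov, fedfor → defedfor) add the prefix de-.
The other patterns: stems whose last vowel is 'i' delete the last vowel and add -et; stems whose last vowel is 'a' add be- … -en around the stem; stems whose last vowel is 'e' or 'u' add -im.
So funewos → defunewos.

defunewos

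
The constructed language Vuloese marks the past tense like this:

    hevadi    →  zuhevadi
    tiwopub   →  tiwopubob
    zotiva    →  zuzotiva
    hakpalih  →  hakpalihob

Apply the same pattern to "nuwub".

nuwubob

hevadi and hakpalih both have last vowel 'i' yet inflect differently (zuhevadi, hakpalihob), so the last vowel is not what conditions the rule; whether the stem ends in a vowel or a consonant is.
"nuwub" ends in a consonant. The stems ending in a consonant (tiwopub → tiwopubob, hakpalih → hakpalihob) add -ob.
The other pattern: stems ending in a vowel add the prefix zu-.
So nuwub → nuwubob.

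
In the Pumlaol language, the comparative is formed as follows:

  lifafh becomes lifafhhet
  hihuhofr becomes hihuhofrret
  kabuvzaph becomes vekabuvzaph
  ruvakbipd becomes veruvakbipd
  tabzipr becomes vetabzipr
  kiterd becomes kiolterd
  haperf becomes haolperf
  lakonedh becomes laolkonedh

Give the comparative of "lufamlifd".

lifafh and kabuvzaph both end in -h yet inflect differently (lifafhhet, vekabuvzaph), so the final letter is not what conditions the rule; the second-to-last letter is.
"lufamlifd" has second-to-last letter 'f'. The stems whose second-to-last letter is 'f' (lifafh → lifafhhet, hihuhofr → hihuhofrret) double the final consonant and add -et.
So lufamlifd → lufamlifddet.

lufamlifddet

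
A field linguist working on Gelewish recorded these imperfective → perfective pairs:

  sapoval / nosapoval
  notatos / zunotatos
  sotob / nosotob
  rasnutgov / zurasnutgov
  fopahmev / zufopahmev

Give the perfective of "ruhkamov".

zuruhkamov

sotob and rasnutgov both have last vowel 'o' yet inflect differently (nosotob, zurasnutgov), so the last vowel is not what conditions the rule; the final letter is.
"ruhkamov" ends in -v. The stems ending in -v (rasnutgov → zurasnutgov, fopahmev → zufopahmev) add the prefix zu-.
The other pattern: stems ending in -b or -l add the prefix no-.
So ruhkamov → zuruhkamov.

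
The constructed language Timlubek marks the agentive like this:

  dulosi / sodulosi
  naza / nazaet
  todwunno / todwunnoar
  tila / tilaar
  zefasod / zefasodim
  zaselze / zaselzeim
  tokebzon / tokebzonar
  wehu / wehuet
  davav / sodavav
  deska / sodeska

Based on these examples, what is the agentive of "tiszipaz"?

tiszipazar

deska and tila both end in -a yet inflect differently (sodeska, tilaar), so the final letter is not what conditions the rule; the first letter is.
"tiszipaz" begins with t-. The stems beginning with t- (todwunno → todwunnoar, tila → tilaar, tokebzon → tokebzonar) add -ar.
So tiszipaz → tiszipazar.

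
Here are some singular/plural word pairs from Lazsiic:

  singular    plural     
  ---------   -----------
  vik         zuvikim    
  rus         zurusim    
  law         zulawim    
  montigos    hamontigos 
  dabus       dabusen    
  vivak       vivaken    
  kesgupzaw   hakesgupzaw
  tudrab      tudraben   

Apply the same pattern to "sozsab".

rus and dabus both end in -s yet inflect differently (zurusim, dabusen), so the final letter is not what conditions the rule; the number of vowels is.
"sozsab" has 2 vowels. The stems with 2 vowels (dabus → dabusen, vivak → vivaken, tudrab → tudraben) add -en.
So sozsab → sozsaben.

sozsaben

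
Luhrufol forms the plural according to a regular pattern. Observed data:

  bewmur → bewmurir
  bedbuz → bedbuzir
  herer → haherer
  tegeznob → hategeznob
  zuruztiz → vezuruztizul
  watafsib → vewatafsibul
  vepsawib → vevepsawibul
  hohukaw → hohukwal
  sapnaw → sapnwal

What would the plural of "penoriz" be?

bewmur and herer both end in -r yet inflect differently (bewmurir, haherer), so the final letter is not what conditions the rule; the last vowel is.
"penoriz" has last vowel 'i'. The stems whose last vowel is 'i' (zuruztiz → vezuruztizul, watafsib → vewatafsibul, vepsawib → vevepsawibul) add ve- … -ul around the stem.
So penoriz → vepenorizul.

vepenorizul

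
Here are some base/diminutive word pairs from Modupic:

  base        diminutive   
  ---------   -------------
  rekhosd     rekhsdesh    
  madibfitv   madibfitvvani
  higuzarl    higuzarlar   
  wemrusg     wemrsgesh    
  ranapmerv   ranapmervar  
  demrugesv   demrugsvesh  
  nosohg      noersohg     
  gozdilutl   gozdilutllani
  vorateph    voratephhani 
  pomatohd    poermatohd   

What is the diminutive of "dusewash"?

dusewshesh

ranapmerv and demrugesv both end in -v yet inflect differently (ranapmervar, demrugsvesh), so the final letter is not what conditions the rule; the second-to-last letter is.
"dusewash" has second-to-last letter 's'. The stems whose second-to-last letter is 's' (wemrusg → wemrsgesh, demrugesv → demrugsvesh, rekhosd → rekhsdesh) delete the last vowel and add -esh.
The other patterns: stems whose second-to-last letter is 'r' add -ar; stems whose second-to-last letter is 'h' insert -er- after the first vowel; stems whose second-to-last letter is 'p' or 't' double the final consonant and add -ani.
So dusewash → dusewshesh.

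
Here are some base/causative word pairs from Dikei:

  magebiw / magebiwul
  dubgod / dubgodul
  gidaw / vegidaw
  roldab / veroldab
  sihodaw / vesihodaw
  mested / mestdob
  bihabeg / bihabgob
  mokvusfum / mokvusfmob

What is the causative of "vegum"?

vegmob

magebiw and gidaw both end in -w yet inflect differently (magebiwul, vegidaw), so the final letter is not what conditions the rule; the last vowel is.
"vegum" has last vowel 'u'. The one such stem in the data (mokvusfum → mokvusfmob) deletes the last vowel and adds -ob (as do mested, bihabeg), so the same rule applies.
So vegum → vegmob.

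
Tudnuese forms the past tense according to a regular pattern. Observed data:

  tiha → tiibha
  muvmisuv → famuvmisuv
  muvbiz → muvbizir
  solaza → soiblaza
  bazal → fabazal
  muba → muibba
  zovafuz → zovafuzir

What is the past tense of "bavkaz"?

bavkazir

"bavkaz" ends in -z. The stems ending in -z (zovafuz → zovafuzir, muvbiz → muvbizir) add -ir.
The other patterns: stems ending in -a insert -ib- after the first vowel; stems ending in -l or -v add the prefix fa-.
So bavkaz → bavkazir.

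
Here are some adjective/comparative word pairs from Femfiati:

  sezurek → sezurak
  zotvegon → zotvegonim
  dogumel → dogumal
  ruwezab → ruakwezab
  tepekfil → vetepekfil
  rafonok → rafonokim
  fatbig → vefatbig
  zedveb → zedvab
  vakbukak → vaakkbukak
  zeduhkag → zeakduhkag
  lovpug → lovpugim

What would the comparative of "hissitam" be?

dogumel and tepekfil both end in -l yet inflect differently (dogumal, vetepekfil), so the final letter is not what conditions the rule; the last vowel is.
"hissitam" has last vowel 'a'. The stems whose last vowel is 'a' (vakbukak → vaakkbukak, zeduhkag → zeakduhkag, ruwezab → ruakwezab) insert -ak- after the first vowel.
The other patterns: stems whose last vowel is 'e' change the last vowel to 'a'; stems whose last vowel is 'i' add the prefix ve-; stems whose last vowel is 'o' or 'u' add -im.
So hissitam → hiakssitam.

hiakssitam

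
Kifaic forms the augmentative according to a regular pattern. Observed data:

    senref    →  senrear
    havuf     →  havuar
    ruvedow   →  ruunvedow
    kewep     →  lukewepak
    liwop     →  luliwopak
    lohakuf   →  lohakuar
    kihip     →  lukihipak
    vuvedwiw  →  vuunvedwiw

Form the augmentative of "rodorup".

lurodorupak

"rodorup" ends in -p. The stems ending in -p (liwop → luliwopak, kihip → lukihipak, kewep → lukewepak) add lu- … -ak around the stem.
So rodorup → lurodorupak.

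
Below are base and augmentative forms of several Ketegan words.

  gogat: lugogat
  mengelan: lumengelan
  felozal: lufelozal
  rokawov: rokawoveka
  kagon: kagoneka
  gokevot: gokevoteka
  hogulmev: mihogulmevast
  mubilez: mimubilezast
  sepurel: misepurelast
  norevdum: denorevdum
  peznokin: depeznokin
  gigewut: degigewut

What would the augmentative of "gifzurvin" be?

degifzurvin

mengelan and kagon both end in -n yet inflect differently (lumengelan, kagoneka), so the final letter is not what conditions the rule; the last vowel is.
"gifzurvin" has last vowel 'i'. The one such stem in the data (peznokin → depeznokin) adds the prefix de-, so the same rule applies.
The other patterns: stems whose last vowel is 'a' add the prefix lu-; stems whose last vowel is 'o' add -eka; stems whose last vowel is 'e' add mi- … -ast around the stem.
So gifzurvin → degifzurvin.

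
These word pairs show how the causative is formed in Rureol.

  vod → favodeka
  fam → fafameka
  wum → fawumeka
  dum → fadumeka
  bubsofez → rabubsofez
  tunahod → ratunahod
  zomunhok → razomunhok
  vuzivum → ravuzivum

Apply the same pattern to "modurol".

ramodurol

vod and tunahod both end in -d yet inflect differently (favodeka, ratunahod), so the final letter is not what conditions the rule; the number of vowels is.
"modurol" has 3 vowels. The stems with 3 vowels (bubsofez → rabubsofez, tunahod → ratunahod, zomunhok → razomunhok) add the prefix ra-.
The other pattern: stems with 1 vowel add fa- … -eka around the stem.
So modurol → ramodurol.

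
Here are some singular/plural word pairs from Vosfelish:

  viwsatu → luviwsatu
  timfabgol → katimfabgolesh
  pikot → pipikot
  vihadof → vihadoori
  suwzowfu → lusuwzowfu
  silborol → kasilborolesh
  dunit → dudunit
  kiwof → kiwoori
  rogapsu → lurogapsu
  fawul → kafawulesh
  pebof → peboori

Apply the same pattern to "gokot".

rogapsu and fawul both have last vowel 'u' yet inflect differently (lurogapsu, kafawulesh), so the last vowel is not what conditions the rule; the final letter is.
"gokot" ends in -t. The stems ending in -t (dunit → dudunit, pikot → pipikot) repeat the first consonant+vowel as a prefix.
The other patterns: stems ending in -u add the prefix lu-; stems ending in -l add ka- … -esh around the stem; stems ending in -f drop the final letter and add -ori.
So gokot → gogokot.

gogokot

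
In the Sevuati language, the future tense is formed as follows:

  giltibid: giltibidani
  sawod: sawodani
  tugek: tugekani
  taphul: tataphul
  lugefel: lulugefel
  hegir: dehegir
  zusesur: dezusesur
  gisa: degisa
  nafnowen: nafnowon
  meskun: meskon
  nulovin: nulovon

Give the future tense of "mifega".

tugek and lugefel both have last vowel 'e' yet inflect differently (tugekani, lulugefel), so the last vowel is not what conditions the rule; the final letter is.
"mifega" ends in -a. The one such stem in the data (gisa → degisa) adds the prefix de-, so the same rule applies.
So mifega → demifega.

demifega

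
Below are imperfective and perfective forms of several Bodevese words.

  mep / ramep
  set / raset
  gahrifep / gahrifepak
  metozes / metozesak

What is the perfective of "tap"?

ratap

mep and gahrifep both end in -p yet inflect differently (ramep, gahrifepak), so the final letter is not what conditions the rule; the number of vowels is.
"tap" has 1 vowel. The stems with 1 vowel (mep → ramep, set → raset) add the prefix ra-.
The other pattern: stems with 3 vowels add -ak.
So tap → ratap.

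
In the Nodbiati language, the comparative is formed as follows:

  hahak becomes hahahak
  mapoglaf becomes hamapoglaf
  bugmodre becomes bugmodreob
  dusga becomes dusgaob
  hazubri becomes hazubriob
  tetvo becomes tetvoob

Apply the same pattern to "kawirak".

dusga and mapoglaf both have last vowel 'a' yet inflect differently (dusgaob, hamapoglaf), so the last vowel is not what conditions the rule; whether the stem ends in a vowel or a consonant is.
"kawirak" ends in a consonant. The stems ending in a consonant (mapoglaf → hamapoglaf, hahak → hahahak) add the prefix ha-.
The other pattern: stems ending in a vowel add -ob.
So kawirak → hakawirak.

hakawirak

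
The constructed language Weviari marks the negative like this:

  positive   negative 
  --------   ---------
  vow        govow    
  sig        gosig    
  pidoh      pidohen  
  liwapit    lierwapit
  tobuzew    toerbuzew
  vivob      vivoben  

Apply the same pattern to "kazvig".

kazvigen

vow and tobuzew both end in -w yet inflect differently (govow, toerbuzew), so the final letter is not what conditions the rule; the number of vowels is.
"kazvig" has 2 vowels. The stems with 2 vowels (vivob → vivoben, pidoh → pidohen) add -en.
So kazvig → kazvigen.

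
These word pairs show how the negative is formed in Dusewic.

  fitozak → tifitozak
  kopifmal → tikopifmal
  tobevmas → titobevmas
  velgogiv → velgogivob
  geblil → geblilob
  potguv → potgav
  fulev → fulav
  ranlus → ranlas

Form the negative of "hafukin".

hafukinob

kopifmal and geblil both end in -l yet inflect differently (tikopifmal, geblilob), so the final letter is not what conditions the rule; the last vowel is.
"hafukin" has last vowel 'i'. The stems whose last vowel is 'i' (velgogiv → velgogivob, geblil → geblilob) add -ob.
The other patterns: stems whose last vowel is 'a' add the prefix ti-; stems whose last vowel is 'e' or 'u' change the last vowel to 'a'.
So hafukin → hafukinob.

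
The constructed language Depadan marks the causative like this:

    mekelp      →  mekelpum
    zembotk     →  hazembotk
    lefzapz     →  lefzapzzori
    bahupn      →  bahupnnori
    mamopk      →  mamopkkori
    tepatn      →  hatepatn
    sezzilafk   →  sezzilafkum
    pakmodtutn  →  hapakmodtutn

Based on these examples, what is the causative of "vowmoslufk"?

pakmodtutn and bahupn both end in -n yet inflect differently (hapakmodtutn, bahupnnori), so the final letter is not what conditions the rule; the second-to-last letter is.
"vowmoslufk" has second-to-last letter 'f'. The one such stem in the data (sezzilafk → sezzilafkum) adds -um, so the same rule applies.
So vowmoslufk → vowmoslufkum.

vowmoslufkum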